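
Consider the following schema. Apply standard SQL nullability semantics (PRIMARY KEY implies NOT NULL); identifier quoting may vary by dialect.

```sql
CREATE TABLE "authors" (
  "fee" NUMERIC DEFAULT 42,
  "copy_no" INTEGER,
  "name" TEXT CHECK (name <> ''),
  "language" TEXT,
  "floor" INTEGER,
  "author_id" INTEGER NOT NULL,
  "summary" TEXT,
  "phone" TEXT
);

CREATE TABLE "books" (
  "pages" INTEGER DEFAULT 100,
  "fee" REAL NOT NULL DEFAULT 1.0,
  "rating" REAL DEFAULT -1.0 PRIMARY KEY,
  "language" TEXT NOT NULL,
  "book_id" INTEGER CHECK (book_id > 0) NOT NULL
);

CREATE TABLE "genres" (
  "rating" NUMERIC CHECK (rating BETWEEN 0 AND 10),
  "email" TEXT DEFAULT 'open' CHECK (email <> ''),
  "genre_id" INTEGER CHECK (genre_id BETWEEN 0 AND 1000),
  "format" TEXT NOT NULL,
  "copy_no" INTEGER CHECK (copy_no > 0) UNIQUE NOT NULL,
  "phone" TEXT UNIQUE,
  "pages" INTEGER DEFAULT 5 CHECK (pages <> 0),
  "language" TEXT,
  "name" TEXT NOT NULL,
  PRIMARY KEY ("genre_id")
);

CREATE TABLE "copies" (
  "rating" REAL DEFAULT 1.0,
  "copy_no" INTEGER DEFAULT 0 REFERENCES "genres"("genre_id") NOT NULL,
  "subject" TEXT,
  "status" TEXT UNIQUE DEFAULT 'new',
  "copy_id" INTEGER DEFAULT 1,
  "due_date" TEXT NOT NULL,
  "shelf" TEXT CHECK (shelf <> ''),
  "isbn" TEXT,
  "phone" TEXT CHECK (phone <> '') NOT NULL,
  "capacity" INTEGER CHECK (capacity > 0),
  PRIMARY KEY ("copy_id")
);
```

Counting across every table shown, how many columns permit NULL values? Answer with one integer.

authors: 7 nullable (fee, copy_no, name, language, floor, summary, phone — PK none and explicit NOT NULL columns excluded).
books: 1 nullable (pages — PK (rating) and explicit NOT NULL columns excluded).
genres: 5 nullable (rating, email, phone, pages, language — PK (genre_id) and explicit NOT NULL columns excluded).
copies: 6 nullable (rating, subject, status, shelf, isbn, capacity — PK (copy_id) and explicit NOT NULL columns excluded).
Total: 7 + 1 + 5 + 6 = 19.

19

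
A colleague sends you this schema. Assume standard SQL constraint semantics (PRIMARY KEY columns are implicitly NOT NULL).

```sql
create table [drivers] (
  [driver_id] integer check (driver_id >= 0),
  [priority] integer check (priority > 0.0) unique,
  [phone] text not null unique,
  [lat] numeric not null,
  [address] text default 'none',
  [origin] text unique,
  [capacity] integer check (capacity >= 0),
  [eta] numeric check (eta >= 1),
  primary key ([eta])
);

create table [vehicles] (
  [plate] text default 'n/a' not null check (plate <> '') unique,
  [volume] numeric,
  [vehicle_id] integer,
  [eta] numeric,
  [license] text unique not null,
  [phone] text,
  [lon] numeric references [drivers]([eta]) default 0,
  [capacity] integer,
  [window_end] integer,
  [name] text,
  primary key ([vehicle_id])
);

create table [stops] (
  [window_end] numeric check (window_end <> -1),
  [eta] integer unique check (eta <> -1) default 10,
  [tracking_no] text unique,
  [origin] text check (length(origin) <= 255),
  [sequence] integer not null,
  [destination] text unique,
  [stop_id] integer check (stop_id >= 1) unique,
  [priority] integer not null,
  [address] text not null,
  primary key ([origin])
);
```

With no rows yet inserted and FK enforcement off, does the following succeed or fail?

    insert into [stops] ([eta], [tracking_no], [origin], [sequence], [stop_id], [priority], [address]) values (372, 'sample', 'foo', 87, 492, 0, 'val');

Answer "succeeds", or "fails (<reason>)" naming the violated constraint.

succeeds

NOT NULL columns: address is supplied; origin is supplied; priority is supplied; sequence is supplied.
CHECK constraints: 372 satisfies (eta <> -1); 'foo' satisfies (length(origin) <= 255); 492 satisfies (stop_id >= 1).
No constraint is violated.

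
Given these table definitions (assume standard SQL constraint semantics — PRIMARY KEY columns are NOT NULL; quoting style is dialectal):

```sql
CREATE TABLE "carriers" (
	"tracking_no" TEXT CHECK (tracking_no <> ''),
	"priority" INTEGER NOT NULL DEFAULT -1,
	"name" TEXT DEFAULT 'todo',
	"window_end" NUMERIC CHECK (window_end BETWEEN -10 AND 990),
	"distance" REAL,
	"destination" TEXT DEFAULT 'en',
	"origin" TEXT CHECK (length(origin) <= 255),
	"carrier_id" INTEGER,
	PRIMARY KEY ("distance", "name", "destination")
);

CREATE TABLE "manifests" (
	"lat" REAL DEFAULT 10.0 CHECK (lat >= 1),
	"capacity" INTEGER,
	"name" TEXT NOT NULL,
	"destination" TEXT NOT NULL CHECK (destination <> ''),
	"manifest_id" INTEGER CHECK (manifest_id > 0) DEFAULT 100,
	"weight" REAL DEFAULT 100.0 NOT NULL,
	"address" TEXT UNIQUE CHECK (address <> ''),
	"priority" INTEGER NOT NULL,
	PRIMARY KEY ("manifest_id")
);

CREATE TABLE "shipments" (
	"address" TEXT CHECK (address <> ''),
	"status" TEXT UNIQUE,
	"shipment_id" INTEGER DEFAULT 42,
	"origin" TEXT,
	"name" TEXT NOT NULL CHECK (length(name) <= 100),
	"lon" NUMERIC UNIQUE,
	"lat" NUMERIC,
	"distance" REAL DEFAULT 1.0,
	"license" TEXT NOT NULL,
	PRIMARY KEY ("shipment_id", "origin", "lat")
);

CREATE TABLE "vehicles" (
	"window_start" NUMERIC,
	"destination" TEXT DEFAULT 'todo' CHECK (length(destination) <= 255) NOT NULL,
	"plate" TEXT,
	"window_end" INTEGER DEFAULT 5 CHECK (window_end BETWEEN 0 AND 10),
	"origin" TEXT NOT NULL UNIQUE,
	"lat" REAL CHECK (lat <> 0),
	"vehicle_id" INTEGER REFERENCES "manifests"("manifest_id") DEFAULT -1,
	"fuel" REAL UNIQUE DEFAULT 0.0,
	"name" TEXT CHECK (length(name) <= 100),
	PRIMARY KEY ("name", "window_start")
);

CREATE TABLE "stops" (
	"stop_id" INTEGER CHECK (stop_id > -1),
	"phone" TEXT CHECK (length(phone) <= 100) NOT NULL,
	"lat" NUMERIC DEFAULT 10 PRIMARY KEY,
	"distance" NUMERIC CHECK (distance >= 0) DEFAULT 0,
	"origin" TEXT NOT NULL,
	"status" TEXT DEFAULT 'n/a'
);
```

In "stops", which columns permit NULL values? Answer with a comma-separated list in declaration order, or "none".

- stop_id: CHECK does not forbid NULL (a CHECK constraint passes when its expression is NULL) → nullable.
- phone: declared NOT NULL → not nullable.
- lat: part of the PRIMARY KEY, which implies NOT NULL → not nullable.
- distance: CHECK does not forbid NULL (a CHECK constraint passes when its expression is NULL) → nullable.
- origin: declared NOT NULL → not nullable.
- status: DEFAULT only fills an omitted column; an explicit NULL is still allowed → nullable.

stop_id, distance, status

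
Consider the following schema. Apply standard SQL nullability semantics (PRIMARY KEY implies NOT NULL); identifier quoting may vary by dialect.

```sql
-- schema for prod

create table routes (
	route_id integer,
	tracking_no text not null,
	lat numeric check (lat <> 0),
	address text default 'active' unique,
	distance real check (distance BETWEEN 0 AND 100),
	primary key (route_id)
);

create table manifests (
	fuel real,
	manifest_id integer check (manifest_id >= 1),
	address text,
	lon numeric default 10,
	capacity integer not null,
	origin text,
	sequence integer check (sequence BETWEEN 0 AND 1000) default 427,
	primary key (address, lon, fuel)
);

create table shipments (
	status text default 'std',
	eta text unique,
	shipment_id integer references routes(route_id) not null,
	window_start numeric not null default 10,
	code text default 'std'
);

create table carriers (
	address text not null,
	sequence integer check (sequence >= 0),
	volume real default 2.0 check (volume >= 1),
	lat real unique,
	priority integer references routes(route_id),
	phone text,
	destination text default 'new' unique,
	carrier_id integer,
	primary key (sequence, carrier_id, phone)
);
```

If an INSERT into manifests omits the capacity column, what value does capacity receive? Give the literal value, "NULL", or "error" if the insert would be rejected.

error

capacity has no DEFAULT clause.
Omitting it would insert NULL, but it is declared NOT NULL, so the INSERT fails.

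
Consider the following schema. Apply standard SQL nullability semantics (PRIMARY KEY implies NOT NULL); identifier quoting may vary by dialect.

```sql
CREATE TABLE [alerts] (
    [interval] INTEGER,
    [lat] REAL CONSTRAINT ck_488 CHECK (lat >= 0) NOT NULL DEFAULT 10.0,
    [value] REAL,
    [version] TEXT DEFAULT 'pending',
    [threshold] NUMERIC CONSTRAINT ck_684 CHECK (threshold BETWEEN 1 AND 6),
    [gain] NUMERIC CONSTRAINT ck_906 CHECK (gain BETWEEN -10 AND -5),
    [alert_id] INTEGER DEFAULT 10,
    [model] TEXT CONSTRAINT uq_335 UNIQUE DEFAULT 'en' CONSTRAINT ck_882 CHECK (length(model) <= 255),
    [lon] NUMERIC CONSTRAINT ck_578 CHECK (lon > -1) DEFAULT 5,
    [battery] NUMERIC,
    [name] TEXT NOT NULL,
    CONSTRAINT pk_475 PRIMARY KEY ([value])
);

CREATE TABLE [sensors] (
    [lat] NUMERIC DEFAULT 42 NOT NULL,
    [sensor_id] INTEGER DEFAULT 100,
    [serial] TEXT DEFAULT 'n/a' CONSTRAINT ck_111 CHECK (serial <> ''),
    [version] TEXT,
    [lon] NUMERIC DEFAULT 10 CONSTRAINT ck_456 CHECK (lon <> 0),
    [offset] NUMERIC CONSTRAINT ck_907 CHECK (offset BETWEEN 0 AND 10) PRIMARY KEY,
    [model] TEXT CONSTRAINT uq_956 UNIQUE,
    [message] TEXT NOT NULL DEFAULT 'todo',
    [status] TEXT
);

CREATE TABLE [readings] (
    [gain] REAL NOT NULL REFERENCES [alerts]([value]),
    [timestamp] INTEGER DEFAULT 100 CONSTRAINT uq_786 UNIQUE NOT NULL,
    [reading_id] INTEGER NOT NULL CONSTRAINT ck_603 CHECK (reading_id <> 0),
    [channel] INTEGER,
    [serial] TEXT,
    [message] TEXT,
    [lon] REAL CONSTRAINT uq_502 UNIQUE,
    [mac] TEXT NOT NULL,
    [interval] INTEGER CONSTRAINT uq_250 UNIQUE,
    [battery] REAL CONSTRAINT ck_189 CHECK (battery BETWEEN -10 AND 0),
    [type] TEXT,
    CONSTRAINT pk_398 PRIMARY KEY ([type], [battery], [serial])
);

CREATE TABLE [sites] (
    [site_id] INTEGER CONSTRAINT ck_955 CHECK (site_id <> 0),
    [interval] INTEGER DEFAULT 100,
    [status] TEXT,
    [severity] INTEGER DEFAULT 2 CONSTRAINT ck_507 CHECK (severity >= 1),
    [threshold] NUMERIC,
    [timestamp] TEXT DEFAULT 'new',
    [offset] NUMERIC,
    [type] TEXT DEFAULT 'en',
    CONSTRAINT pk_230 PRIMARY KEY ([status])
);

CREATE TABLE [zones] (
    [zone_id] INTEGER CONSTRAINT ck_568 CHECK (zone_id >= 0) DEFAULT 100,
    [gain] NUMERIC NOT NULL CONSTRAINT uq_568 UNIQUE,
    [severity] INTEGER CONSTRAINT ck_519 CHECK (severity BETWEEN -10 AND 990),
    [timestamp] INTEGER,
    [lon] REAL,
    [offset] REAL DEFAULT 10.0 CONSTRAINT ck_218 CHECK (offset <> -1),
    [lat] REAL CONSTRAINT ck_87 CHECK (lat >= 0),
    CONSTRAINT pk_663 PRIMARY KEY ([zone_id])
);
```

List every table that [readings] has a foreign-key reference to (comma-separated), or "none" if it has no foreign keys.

- gain REFERENCES alerts(value).

alerts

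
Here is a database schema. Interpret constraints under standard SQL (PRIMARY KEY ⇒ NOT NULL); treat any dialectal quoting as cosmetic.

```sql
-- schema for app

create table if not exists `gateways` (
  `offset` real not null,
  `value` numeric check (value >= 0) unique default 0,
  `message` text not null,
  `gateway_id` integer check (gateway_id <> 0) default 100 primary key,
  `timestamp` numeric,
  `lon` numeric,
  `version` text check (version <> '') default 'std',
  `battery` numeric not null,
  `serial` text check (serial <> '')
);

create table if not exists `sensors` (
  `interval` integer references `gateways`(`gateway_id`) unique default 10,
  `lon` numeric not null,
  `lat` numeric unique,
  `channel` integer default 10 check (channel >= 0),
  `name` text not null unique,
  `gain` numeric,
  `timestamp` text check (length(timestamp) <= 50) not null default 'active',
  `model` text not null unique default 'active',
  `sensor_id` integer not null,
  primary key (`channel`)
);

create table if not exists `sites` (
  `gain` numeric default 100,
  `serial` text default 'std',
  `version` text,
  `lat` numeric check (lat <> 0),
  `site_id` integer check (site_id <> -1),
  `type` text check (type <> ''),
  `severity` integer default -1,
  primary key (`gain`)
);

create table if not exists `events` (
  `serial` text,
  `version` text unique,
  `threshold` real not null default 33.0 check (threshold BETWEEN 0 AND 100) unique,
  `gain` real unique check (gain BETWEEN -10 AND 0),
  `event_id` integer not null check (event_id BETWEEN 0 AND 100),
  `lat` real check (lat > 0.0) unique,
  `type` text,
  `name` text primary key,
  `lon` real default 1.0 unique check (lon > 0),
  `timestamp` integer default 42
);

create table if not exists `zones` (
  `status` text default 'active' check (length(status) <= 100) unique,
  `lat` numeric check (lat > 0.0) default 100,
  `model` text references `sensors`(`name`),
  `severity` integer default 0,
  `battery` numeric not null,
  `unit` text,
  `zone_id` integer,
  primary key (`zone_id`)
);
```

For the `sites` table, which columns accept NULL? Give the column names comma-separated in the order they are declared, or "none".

- gain: part of the PRIMARY KEY, which implies NOT NULL → not nullable.
- serial: DEFAULT only fills an omitted column; an explicit NULL is still allowed → nullable.
- version: no NOT NULL constraint applies → nullable.
- lat: CHECK does not forbid NULL (a CHECK constraint passes when its expression is NULL) → nullable.
- site_id: CHECK does not forbid NULL (a CHECK constraint passes when its expression is NULL) → nullable.
- type: CHECK does not forbid NULL (a CHECK constraint passes when its expression is NULL) → nullable.
- severity: DEFAULT only fills an omitted column; an explicit NULL is still allowed → nullable.

serial, version, lat, site_id, type, severity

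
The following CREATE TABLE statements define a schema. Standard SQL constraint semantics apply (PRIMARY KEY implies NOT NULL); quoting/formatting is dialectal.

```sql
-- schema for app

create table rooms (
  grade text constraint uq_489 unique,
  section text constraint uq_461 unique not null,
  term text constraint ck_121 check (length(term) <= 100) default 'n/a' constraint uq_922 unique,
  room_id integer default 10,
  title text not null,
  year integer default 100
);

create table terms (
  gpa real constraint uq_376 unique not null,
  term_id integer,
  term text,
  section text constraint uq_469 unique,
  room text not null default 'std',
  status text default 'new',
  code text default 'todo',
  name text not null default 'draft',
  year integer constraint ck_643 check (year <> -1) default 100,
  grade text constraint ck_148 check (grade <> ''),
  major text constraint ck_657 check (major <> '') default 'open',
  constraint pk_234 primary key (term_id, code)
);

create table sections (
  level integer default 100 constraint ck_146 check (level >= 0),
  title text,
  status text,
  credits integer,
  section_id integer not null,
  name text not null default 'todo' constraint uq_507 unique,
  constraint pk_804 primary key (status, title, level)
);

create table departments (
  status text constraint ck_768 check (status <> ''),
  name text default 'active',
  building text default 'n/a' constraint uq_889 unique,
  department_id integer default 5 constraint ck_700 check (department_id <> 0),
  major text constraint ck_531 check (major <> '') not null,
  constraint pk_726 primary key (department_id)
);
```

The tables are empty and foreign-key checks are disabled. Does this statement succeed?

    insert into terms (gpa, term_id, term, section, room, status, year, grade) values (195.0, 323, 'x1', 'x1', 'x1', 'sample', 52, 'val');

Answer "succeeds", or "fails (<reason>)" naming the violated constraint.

NOT NULL columns: code defaults to 'todo'; gpa is supplied; name defaults to 'draft'; room is supplied; term_id is supplied.
CHECK constraints: 52 satisfies (year <> -1); 'val' satisfies (grade <> '').
No constraint is violated.

succeeds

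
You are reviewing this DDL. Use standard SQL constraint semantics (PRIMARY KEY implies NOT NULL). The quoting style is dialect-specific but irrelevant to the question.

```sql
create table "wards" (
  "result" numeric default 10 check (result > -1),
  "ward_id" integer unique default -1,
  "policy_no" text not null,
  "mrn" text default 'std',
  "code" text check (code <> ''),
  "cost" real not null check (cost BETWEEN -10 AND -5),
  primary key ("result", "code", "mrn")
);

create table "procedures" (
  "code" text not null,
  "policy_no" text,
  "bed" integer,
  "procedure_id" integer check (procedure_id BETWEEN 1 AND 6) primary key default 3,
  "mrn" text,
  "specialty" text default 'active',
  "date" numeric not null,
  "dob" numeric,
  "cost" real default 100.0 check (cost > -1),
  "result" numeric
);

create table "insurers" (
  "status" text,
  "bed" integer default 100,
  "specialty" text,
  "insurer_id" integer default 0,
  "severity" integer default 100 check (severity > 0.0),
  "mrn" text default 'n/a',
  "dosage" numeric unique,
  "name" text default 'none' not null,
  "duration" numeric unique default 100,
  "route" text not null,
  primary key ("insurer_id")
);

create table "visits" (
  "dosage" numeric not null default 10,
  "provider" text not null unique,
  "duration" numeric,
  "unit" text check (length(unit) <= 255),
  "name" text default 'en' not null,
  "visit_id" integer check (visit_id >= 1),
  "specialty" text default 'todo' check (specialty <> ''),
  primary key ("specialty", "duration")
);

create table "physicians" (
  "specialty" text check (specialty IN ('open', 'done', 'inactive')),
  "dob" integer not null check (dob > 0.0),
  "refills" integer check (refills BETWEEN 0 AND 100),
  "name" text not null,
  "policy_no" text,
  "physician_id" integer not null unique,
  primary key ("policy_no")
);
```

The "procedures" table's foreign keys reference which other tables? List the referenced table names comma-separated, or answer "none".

none

No column in procedures has a REFERENCES clause.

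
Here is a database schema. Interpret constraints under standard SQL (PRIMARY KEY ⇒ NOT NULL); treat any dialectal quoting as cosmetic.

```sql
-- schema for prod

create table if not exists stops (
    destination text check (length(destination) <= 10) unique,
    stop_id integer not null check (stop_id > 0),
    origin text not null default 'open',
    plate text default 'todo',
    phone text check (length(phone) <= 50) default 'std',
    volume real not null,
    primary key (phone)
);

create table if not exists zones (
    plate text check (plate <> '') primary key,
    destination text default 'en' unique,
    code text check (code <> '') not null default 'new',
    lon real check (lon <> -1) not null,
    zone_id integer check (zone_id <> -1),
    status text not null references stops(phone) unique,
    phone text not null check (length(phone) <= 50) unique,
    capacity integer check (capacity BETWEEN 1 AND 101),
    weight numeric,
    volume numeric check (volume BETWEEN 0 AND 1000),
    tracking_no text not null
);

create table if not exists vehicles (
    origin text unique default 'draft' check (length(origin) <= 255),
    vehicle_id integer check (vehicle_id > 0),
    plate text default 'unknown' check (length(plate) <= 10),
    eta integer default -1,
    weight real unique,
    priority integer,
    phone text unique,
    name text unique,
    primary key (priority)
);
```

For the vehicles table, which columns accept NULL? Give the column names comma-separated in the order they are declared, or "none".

- origin: CHECK does not forbid NULL (a CHECK constraint passes when its expression is NULL) → nullable.
- vehicle_id: CHECK does not forbid NULL (a CHECK constraint passes when its expression is NULL) → nullable.
- plate: CHECK does not forbid NULL (a CHECK constraint passes when its expression is NULL) → nullable.
- eta: DEFAULT only fills an omitted column; an explicit NULL is still allowed → nullable.
- weight: UNIQUE does not imply NOT NULL → nullable.
- priority: part of the PRIMARY KEY, which implies NOT NULL → not nullable.
- phone: UNIQUE does not imply NOT NULL → nullable.
- name: UNIQUE does not imply NOT NULL → nullable.

origin, vehicle_id, plate, eta, weight, phone, name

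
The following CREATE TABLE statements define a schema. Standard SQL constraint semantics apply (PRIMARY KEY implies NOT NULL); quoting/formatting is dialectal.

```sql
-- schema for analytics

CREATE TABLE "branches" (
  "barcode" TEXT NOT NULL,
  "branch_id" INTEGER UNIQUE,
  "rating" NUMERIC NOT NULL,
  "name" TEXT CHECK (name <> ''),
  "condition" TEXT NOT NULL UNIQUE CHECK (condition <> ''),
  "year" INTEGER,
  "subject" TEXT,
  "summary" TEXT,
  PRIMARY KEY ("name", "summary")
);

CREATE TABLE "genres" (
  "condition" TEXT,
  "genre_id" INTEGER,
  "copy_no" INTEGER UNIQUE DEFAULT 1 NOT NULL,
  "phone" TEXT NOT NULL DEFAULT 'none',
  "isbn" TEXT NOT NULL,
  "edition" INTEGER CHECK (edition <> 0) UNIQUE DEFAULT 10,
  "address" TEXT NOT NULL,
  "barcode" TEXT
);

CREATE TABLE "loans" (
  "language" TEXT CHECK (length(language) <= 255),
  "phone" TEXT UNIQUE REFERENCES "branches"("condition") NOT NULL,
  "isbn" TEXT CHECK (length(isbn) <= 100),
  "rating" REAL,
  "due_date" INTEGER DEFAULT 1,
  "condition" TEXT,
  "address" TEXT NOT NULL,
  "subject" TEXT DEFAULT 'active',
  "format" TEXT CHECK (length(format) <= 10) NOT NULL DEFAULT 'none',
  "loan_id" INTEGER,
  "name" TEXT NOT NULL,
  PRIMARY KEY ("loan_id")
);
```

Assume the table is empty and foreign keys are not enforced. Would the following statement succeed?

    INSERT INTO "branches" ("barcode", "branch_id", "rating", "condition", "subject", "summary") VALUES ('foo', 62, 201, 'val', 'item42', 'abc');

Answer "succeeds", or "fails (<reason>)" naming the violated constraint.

name is omitted from the column list and has no DEFAULT, so it would receive NULL.
But name is part of the PRIMARY KEY (implied NOT NULL).

fails (NOT NULL on name)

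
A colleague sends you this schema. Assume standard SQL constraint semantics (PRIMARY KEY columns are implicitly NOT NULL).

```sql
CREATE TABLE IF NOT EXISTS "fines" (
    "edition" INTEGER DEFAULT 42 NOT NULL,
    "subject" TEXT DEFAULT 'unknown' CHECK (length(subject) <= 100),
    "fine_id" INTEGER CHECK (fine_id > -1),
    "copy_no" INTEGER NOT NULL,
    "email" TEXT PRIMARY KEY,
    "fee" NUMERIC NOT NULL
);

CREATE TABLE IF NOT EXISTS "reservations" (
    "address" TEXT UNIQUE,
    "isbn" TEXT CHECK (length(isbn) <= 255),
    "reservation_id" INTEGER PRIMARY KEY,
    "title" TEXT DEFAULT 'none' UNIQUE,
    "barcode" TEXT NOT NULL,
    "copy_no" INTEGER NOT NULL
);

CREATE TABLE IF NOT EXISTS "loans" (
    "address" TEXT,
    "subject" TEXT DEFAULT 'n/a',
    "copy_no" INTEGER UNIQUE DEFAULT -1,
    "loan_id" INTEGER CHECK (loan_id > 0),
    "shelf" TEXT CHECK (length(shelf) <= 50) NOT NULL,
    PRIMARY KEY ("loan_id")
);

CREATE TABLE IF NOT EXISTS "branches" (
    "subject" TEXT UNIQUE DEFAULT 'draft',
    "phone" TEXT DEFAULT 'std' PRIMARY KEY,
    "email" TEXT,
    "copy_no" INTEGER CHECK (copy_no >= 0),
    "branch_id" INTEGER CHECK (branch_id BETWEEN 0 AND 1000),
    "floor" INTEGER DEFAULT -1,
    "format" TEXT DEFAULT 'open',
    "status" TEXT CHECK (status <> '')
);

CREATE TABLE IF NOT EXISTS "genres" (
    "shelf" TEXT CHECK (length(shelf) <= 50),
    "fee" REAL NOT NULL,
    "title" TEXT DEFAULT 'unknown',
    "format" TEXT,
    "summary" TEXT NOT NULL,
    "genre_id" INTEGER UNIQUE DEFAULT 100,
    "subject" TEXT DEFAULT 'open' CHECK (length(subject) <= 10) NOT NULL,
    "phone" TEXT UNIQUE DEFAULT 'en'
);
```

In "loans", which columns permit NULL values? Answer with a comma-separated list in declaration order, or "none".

address, subject, copy_no

- address: no NOT NULL constraint applies → nullable.
- subject: DEFAULT only fills an omitted column; an explicit NULL is still allowed → nullable.
- copy_no: UNIQUE does not imply NOT NULL → nullable.
- loan_id: part of the PRIMARY KEY, which implies NOT NULL → not nullable.
- shelf: declared NOT NULL → not nullable.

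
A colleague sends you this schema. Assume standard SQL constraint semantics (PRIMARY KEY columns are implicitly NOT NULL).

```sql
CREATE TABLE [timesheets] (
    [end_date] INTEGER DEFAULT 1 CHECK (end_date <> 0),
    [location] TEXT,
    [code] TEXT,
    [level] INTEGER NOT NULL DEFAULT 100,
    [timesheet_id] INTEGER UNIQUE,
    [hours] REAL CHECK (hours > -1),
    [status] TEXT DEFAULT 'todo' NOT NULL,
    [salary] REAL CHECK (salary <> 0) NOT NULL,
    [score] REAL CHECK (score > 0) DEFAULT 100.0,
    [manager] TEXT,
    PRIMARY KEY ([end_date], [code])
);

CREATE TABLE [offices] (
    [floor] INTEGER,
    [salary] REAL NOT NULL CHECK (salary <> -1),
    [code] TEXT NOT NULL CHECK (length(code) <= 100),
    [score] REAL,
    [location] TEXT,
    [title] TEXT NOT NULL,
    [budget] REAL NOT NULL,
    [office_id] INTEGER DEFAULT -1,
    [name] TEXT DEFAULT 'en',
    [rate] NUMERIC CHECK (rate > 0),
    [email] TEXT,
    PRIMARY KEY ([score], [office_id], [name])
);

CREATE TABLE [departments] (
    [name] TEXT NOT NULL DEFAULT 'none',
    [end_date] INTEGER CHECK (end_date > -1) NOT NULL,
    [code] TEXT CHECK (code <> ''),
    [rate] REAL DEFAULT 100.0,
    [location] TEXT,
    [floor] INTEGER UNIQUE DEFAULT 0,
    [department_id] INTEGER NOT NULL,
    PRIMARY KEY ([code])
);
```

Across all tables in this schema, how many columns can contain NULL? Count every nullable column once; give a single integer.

12

timesheets: 5 nullable (location, timesheet_id, hours, score, manager — PK (end_date, code) and explicit NOT NULL columns excluded).
offices: 4 nullable (floor, location, rate, email — PK (score, office_id, name) and explicit NOT NULL columns excluded).
departments: 3 nullable (rate, location, floor — PK (code) and explicit NOT NULL columns excluded).
Total: 5 + 4 + 3 = 12.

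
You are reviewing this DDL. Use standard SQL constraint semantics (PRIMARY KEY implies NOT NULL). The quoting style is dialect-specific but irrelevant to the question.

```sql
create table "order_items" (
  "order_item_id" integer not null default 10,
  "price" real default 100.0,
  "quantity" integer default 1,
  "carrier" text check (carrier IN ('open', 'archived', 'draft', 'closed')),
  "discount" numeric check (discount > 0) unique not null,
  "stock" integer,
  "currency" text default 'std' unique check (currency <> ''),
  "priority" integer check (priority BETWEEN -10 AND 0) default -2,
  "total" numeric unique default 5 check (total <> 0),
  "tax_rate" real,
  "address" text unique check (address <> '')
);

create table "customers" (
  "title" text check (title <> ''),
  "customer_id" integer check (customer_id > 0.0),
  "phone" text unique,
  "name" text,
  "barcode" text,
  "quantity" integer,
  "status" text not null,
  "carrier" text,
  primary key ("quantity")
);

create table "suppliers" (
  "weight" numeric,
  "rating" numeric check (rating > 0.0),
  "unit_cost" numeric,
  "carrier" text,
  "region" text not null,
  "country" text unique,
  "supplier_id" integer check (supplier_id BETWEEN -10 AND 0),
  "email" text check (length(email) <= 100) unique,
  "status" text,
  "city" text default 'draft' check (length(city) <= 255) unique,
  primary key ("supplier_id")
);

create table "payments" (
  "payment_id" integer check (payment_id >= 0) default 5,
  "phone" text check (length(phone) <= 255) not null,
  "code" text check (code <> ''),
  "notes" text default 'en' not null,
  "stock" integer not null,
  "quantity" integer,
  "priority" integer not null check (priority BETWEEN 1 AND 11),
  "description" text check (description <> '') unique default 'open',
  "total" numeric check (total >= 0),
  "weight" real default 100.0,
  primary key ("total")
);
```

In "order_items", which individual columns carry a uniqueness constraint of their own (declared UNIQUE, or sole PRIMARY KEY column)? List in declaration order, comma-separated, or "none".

- order_item_id: no UNIQUE or single-column PK constraint.
- price: no UNIQUE or single-column PK constraint.
- quantity: no UNIQUE or single-column PK constraint.
- carrier: no UNIQUE or single-column PK constraint.
- discount: declared UNIQUE → unique.
- stock: no UNIQUE or single-column PK constraint.
- currency: declared UNIQUE → unique.
- priority: no UNIQUE or single-column PK constraint.
- total: declared UNIQUE → unique.
- tax_rate: no UNIQUE or single-column PK constraint.
- address: declared UNIQUE → unique.

discount, currency, total, address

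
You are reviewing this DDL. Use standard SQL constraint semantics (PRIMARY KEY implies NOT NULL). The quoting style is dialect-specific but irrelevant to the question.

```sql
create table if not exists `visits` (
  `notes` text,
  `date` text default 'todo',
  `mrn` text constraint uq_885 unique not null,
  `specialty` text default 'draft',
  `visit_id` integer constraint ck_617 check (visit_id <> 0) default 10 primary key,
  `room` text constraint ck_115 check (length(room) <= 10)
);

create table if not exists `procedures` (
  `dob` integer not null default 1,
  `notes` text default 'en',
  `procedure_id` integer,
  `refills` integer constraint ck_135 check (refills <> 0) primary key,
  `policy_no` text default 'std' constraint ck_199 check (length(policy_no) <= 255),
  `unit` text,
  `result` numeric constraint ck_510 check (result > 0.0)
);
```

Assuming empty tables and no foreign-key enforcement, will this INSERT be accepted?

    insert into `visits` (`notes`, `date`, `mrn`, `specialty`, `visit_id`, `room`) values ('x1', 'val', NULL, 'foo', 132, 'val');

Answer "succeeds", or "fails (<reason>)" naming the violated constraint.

mrn is explicitly set to NULL, but mrn is declared NOT NULL.

fails (NOT NULL on mrn)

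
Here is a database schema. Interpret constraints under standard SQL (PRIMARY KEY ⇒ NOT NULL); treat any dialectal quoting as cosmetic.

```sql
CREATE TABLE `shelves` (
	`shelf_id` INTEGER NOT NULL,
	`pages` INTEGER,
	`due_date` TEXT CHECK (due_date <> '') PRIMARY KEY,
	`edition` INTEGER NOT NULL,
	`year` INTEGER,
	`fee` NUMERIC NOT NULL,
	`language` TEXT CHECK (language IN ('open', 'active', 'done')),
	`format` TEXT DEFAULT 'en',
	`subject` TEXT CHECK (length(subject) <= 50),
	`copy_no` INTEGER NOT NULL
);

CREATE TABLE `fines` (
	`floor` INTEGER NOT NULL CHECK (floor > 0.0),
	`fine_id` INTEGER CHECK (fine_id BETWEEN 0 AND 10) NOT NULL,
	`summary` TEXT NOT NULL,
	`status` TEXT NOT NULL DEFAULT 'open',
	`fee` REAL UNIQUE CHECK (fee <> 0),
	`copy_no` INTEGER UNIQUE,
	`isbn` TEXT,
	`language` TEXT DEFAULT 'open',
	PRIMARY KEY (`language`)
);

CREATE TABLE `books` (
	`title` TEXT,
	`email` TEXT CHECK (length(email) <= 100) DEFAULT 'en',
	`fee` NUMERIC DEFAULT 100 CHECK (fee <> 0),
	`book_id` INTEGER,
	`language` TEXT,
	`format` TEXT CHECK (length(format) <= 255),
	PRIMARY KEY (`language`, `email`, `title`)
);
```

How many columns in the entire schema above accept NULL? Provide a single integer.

11

shelves: 5 nullable (pages, year, language, format, subject — PK (due_date) and explicit NOT NULL columns excluded).
fines: 3 nullable (fee, copy_no, isbn — PK (language) and explicit NOT NULL columns excluded).
books: 3 nullable (fee, book_id, format — PK (language, email, title) and explicit NOT NULL columns excluded).
Total: 5 + 3 + 3 = 11.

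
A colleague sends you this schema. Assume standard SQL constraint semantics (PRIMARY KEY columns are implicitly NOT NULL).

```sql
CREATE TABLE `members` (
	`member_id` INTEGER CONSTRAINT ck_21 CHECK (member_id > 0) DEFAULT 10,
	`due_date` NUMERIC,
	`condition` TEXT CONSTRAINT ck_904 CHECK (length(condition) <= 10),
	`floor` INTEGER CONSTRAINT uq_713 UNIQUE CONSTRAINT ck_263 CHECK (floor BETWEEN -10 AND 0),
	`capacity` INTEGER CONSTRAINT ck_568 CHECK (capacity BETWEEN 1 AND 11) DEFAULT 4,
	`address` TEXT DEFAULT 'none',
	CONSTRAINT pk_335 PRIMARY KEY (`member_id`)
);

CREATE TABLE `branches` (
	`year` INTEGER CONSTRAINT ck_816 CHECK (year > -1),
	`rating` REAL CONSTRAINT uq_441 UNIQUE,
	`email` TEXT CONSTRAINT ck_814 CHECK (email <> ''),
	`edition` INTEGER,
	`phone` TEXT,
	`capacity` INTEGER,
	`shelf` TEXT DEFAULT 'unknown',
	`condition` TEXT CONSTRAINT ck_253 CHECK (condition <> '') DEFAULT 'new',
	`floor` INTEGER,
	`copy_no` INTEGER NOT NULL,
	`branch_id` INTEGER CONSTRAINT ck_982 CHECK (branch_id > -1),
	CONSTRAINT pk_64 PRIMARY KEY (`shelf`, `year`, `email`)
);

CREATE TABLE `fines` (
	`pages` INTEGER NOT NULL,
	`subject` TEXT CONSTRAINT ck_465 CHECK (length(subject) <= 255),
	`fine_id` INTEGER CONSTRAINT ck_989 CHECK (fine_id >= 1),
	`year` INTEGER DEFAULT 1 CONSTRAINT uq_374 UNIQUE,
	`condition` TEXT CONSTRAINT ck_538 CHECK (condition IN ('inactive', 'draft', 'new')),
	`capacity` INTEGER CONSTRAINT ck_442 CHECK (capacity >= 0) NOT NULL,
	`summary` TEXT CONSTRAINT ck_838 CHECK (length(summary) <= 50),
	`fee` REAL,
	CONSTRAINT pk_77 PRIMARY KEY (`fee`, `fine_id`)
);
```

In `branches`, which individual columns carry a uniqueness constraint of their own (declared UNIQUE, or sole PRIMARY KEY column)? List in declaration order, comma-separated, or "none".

- year: part of a composite PRIMARY KEY — only the tuple is unique, not this column on its own.
- rating: declared UNIQUE → unique.
- email: part of a composite PRIMARY KEY — only the tuple is unique, not this column on its own.
- edition: no UNIQUE or single-column PK constraint.
- phone: no UNIQUE or single-column PK constraint.
- capacity: no UNIQUE or single-column PK constraint.
- shelf: part of a composite PRIMARY KEY — only the tuple is unique, not this column on its own.
- condition: no UNIQUE or single-column PK constraint.
- floor: no UNIQUE or single-column PK constraint.
- copy_no: no UNIQUE or single-column PK constraint.
- branch_id: no UNIQUE or single-column PK constraint.

rating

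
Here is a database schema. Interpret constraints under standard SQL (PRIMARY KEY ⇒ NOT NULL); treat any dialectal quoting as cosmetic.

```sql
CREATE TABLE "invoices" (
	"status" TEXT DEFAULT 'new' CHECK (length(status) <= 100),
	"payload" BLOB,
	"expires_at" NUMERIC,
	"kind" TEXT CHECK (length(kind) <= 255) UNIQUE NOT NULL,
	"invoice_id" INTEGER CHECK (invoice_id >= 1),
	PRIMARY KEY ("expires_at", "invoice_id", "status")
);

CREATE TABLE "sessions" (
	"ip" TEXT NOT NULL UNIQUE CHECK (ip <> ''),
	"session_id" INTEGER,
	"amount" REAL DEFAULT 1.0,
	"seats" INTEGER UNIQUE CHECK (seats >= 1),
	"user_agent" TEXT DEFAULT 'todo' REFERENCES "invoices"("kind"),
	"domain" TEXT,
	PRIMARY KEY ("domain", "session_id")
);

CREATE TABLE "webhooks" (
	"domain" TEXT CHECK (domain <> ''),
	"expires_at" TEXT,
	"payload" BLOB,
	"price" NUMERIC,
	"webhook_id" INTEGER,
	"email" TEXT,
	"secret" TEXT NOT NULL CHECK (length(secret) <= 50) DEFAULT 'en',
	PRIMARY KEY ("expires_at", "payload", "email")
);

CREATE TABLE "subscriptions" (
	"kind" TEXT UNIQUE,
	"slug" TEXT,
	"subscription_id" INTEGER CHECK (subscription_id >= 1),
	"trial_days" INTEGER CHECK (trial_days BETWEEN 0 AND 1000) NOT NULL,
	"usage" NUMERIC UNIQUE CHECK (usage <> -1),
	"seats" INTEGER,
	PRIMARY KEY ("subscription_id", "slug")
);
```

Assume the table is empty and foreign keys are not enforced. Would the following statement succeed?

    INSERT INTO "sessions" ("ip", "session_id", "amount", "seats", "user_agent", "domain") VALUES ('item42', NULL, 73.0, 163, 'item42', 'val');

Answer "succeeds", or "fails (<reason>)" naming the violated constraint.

session_id is explicitly set to NULL, but session_id is part of the PRIMARY KEY (implied NOT NULL).

fails (NOT NULL on session_id)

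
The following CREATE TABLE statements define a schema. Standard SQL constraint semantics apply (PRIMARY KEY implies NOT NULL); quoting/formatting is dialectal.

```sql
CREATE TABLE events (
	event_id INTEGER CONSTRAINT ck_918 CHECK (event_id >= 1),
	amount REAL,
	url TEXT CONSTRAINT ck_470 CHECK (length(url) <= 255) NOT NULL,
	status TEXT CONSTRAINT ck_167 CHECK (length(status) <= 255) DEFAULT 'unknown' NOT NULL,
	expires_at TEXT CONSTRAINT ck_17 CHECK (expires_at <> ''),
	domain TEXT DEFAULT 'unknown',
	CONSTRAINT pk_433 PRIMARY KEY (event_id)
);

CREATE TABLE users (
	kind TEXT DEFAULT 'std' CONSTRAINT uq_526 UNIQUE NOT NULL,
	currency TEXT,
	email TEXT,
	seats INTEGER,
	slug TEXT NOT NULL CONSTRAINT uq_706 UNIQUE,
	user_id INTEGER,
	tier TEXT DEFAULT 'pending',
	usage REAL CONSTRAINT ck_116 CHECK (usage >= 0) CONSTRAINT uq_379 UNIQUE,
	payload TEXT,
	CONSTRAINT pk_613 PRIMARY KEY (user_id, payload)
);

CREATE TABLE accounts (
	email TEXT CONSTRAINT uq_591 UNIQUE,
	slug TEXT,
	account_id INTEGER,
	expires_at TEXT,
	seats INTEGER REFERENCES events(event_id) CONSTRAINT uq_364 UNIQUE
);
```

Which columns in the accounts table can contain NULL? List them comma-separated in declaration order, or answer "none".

email, slug, account_id, expires_at, seats

- email: UNIQUE does not imply NOT NULL → nullable.
- slug: no NOT NULL constraint applies → nullable.
- account_id: no NOT NULL constraint applies → nullable.
- expires_at: no NOT NULL constraint applies → nullable.
- seats: a foreign key column may be NULL unless separately constrained → nullable.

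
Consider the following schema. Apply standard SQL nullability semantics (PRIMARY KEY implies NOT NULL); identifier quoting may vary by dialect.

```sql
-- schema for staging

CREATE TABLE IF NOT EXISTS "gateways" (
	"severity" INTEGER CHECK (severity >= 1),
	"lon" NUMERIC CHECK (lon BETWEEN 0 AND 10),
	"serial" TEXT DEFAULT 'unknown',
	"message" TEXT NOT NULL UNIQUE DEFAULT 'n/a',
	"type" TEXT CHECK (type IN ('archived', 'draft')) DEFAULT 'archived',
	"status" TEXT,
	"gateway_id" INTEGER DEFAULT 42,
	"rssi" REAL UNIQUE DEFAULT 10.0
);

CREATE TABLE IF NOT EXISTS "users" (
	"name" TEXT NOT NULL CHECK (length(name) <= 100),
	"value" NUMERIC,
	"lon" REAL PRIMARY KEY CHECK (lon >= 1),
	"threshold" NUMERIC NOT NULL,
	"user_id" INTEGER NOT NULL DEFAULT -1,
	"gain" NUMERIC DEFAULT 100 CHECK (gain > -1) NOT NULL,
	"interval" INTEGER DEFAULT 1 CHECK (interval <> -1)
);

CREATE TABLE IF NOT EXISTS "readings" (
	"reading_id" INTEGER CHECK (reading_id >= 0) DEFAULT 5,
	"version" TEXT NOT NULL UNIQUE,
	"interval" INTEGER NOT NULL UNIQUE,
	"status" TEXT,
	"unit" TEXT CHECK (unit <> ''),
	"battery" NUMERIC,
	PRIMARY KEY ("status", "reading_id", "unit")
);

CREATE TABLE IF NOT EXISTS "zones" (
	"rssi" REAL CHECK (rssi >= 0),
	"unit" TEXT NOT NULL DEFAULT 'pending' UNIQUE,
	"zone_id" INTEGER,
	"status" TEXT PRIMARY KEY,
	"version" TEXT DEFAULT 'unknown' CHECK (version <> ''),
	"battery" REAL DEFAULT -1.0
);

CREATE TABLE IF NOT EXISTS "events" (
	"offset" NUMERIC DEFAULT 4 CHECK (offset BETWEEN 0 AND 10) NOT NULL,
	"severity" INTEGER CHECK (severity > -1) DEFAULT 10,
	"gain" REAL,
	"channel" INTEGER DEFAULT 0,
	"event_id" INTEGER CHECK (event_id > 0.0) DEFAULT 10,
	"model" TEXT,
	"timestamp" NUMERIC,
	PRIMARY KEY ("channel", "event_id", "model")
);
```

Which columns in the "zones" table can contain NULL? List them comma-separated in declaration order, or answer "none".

rssi, zone_id, version, battery

- rssi: CHECK does not forbid NULL (a CHECK constraint passes when its expression is NULL) → nullable.
- unit: declared NOT NULL → not nullable.
- zone_id: no NOT NULL constraint applies → nullable.
- status: part of the PRIMARY KEY, which implies NOT NULL → not nullable.
- version: CHECK does not forbid NULL (a CHECK constraint passes when its expression is NULL) → nullable.
- battery: DEFAULT only fills an omitted column; an explicit NULL is still allowed → nullable.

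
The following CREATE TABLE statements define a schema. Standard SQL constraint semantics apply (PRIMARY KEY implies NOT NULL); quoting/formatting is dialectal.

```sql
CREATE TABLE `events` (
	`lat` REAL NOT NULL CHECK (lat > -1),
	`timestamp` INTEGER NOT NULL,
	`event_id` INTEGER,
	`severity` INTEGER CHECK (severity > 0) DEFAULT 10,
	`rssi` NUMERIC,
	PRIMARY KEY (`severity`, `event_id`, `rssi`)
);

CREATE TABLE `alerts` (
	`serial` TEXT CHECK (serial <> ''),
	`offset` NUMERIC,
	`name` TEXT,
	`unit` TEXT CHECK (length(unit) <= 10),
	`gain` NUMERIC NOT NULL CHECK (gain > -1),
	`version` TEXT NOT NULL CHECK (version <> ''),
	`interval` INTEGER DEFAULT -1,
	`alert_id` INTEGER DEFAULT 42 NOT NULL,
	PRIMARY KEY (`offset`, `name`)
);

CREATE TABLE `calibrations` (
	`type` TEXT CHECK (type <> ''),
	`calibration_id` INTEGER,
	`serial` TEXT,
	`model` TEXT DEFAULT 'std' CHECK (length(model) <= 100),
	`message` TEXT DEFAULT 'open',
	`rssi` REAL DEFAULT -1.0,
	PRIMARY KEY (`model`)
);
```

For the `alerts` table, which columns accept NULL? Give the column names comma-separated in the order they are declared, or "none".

serial, unit, interval

- serial: CHECK does not forbid NULL (a CHECK constraint passes when its expression is NULL) → nullable.
- offset: part of the PRIMARY KEY, which implies NOT NULL → not nullable.
- name: part of the PRIMARY KEY, which implies NOT NULL → not nullable.
- unit: CHECK does not forbid NULL (a CHECK constraint passes when its expression is NULL) → nullable.
- gain: declared NOT NULL → not nullable.
- version: declared NOT NULL → not nullable.
- interval: DEFAULT only fills an omitted column; an explicit NULL is still allowed → nullable.
- alert_id: declared NOT NULL → not nullable.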